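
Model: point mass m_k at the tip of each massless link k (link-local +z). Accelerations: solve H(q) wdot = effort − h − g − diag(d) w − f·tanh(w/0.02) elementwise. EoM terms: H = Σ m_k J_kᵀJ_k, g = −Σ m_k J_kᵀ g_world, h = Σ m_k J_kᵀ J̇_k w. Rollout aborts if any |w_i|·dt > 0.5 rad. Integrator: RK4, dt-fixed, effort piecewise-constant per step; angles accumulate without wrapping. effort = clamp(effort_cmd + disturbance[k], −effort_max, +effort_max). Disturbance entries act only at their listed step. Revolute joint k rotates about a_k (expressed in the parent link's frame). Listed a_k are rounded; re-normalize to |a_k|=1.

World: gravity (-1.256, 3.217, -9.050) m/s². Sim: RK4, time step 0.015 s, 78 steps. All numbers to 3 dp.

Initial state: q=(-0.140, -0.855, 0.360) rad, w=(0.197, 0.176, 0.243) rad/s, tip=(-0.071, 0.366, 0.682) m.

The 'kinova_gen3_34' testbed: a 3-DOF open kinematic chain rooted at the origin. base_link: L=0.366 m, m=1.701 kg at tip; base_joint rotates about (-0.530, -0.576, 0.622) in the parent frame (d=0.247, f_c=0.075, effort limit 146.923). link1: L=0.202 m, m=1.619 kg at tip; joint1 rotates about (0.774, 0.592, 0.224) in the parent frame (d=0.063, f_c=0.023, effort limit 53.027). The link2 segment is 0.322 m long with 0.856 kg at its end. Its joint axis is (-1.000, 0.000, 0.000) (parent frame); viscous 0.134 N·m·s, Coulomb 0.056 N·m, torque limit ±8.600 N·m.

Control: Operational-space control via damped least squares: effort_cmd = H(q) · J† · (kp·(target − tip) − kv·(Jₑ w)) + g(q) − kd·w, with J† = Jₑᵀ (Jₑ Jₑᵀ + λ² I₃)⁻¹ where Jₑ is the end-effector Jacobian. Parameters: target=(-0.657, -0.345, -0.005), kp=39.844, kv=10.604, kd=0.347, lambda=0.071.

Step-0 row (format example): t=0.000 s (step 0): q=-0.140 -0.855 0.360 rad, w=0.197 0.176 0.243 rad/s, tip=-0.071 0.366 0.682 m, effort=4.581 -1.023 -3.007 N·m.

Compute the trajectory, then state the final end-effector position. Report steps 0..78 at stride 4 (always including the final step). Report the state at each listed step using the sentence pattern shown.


t=0.060 s (step 4): q=-0.152 -0.985 0.202 rad, w=-0.522 -3.874 -4.613 rad/s, tip=-0.096 0.372 0.670 m, effort=-7.846 2.258 -1.991 N·m.
t=0.120 s (step 8): q=-0.204 -1.288 -0.159 rad, w=-1.104 -5.882 -7.032 rad/s, tip=-0.139 0.370 0.628 m, effort=-9.880 4.629 -2.805 N·m.
t=0.180 s (step 12): q=-0.263 -1.649 -0.592 rad, w=-0.707 -5.919 -7.145 rad/s, tip=-0.181 0.344 0.556 m, effort=-3.975 6.680 -3.485 N·m.
t=0.240 s (step 16): q=-0.272 -1.984 -0.997 rad, w=0.508 -5.231 -6.267 rad/s, tip=-0.223 0.299 0.471 m, effort=-0.621 7.451 -3.397 N·m.
t=0.300 s (step 20): q=-0.194 -2.272 -1.339 rad, w=2.132 -4.296 -5.097 rad/s, tip=-0.266 0.245 0.387 m, effort=0.168 7.102 -3.175 N·m.
t=0.360 s (step 24): q=-0.016 -2.491 -1.603 rad, w=3.735 -2.928 -3.684 rad/s, tip=-0.313 0.189 0.310 m, effort=-0.434 5.818 -3.208 N·m.
t=0.420 s (step 28): q=0.243 -2.612 -1.779 rad, w=4.795 -1.028 -2.174 rad/s, tip=-0.362 0.138 0.241 m, effort=-2.149 3.941 -3.423 N·m.
t=0.480 s (step 32): q=0.544 -2.613 -1.869 rad, w=5.102 0.994 -0.867 rad/s, tip=-0.415 0.085 0.181 m, effort=-4.761 2.100 -3.604 N·m.
t=0.540 s (step 36): q=0.843 -2.503 -1.890 rad, w=4.806 2.536 0.105 rad/s, tip=-0.466 0.027 0.129 m, effort=-7.399 0.819 -3.648 N·m.
t=0.600 s (step 40): q=1.114 -2.326 -1.865 rad, w=4.202 3.242 0.682 rad/s, tip=-0.510 -0.038 0.088 m, effort=-9.196 0.347 -3.489 N·m.
t=0.660 s (step 44): q=1.345 -2.129 -1.814 rad, w=3.496 3.216 0.950 rad/s, tip=-0.544 -0.102 0.059 m, effort=-9.862 0.577 -3.232 N·m.
t=0.720 s (step 48): q=1.534 -1.948 -1.755 rad, w=2.799 2.769 0.969 rad/s, tip=-0.567 -0.159 0.041 m, effort=-9.549 1.152 -2.923 N·m.
t=0.780 s (step 52): q=1.682 -1.799 -1.700 rad, w=2.166 2.202 0.865 rad/s, tip=-0.581 -0.206 0.029 m, effort=-8.641 1.736 -2.632 N·m.
t=0.840 s (step 56): q=1.796 -1.682 -1.652 rad, w=1.626 1.683 0.732 rad/s, tip=-0.590 -0.242 0.022 m, effort=-7.510 2.170 -2.398 N·m.
t=0.900 s (step 60): q=1.880 -1.594 -1.611 rad, w=1.190 1.273 0.617 rad/s, tip=-0.596 -0.269 0.018 m, effort=-6.396 2.435 -2.228 N·m.
t=0.960 s (step 64): q=1.941 -1.527 -1.577 rad, w=0.854 0.970 0.528 rad/s, tip=-0.600 -0.288 0.015 m, effort=-5.421 2.572 -2.111 N·m.
t=1.020 s (step 68): q=1.984 -1.476 -1.547 rad, w=0.605 0.754 0.461 rad/s, tip=-0.604 -0.302 0.013 m, effort=-4.626 2.632 -2.034 N·m.
t=1.080 s (step 72): q=2.015 -1.436 -1.521 rad, w=0.426 0.601 0.409 rad/s, tip=-0.608 -0.312 0.011 m, effort=-4.011 2.652 -1.985 N·m.
t=1.140 s (step 76): q=2.036 -1.403 -1.498 rad, w=0.300 0.489 0.366 rad/s, tip=-0.612 -0.319 0.010 m, effort=-3.554 2.656 -1.956 N·m.
t=1.170 s (step 78): q=2.044 -1.389 -1.488 rad, w=0.253 0.445 0.346 rad/s, tip=-0.613 -0.322 0.009 m.
final tip position (m): -0.613 -0.322 0.009


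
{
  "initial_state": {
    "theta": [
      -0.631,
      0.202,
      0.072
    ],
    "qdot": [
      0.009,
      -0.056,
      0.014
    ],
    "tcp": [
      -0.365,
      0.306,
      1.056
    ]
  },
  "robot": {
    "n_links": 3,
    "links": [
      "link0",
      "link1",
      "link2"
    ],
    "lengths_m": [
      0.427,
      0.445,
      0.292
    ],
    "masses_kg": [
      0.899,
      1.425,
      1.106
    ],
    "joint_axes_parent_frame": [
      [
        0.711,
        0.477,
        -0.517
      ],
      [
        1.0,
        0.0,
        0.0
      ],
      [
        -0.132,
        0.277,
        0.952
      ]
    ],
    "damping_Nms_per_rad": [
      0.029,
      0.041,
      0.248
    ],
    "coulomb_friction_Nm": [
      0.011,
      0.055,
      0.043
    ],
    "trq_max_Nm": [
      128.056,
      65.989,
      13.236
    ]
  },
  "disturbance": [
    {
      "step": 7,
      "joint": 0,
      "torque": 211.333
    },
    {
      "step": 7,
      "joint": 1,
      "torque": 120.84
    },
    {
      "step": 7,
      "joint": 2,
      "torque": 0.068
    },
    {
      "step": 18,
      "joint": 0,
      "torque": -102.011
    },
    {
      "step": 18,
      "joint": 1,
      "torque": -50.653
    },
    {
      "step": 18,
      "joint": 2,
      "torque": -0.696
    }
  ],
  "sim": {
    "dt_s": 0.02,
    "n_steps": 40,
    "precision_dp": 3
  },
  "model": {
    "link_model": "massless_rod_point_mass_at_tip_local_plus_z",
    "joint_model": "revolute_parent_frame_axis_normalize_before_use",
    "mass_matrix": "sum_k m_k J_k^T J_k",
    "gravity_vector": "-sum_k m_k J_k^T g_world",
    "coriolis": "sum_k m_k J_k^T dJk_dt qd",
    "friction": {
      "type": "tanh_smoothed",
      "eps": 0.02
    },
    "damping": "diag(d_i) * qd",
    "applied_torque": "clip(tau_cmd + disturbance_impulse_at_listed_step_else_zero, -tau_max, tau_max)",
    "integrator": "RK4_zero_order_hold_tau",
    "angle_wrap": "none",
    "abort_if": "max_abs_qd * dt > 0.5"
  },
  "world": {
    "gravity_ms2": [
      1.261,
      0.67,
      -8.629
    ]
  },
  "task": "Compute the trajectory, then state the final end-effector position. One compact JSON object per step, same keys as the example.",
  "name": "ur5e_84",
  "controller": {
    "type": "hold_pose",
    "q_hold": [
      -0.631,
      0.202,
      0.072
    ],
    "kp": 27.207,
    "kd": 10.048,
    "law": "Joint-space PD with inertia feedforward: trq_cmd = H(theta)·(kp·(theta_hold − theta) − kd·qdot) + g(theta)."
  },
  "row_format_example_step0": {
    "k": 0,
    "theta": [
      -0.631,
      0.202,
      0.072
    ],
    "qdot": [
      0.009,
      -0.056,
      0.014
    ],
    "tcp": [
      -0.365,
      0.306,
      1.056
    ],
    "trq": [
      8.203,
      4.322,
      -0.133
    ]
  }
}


{"k":1,"theta":[-0.631,0.201,0.072],"qdot":[-0.0,-0.032,0.081],"tcp":[-0.365,0.307,1.056],"trq":[8.145,4.26,-0.131]}
{"k":2,"theta":[-0.631,0.2,0.072],"qdot":[-0.004,-0.018,0.093],"tcp":[-0.365,0.307,1.056],"trq":[8.093,4.207,-0.129]}
{"k":3,"theta":[-0.631,0.2,0.072],"qdot":[-0.006,-0.009,0.093],"tcp":[-0.365,0.308,1.056],"trq":[8.047,4.163,-0.126]}
{"k":4,"theta":[-0.631,0.199,0.072],"qdot":[-0.007,-0.003,0.09],"tcp":[-0.365,0.308,1.056],"trq":[8.006,4.126,-0.124]}
{"k":5,"theta":[-0.631,0.199,0.072],"qdot":[-0.007,0.002,0.089],"tcp":[-0.365,0.308,1.056],"trq":[7.971,4.095,-0.122]}
{"k":6,"theta":[-0.631,0.199,0.071],"qdot":[-0.007,0.006,0.087],"tcp":[-0.365,0.308,1.056],"trq":[7.94,4.069,-0.121]}
{"k":7,"theta":[-0.631,0.199,0.071],"qdot":[-0.007,0.009,0.086],"tcp":[-0.365,0.308,1.056],"trq":[128.056,65.989,-0.052]}
{"k":8,"theta":[-0.613,0.19,0.041],"qdot":[1.744,-0.788,-2.326],"tcp":[-0.357,0.302,1.061],"trq":[-17.124,-8.789,-0.233]}
{"k":9,"theta":[-0.583,0.178,0.019],"qdot":[1.289,-0.467,-0.386],"tcp":[-0.341,0.291,1.069],"trq":[-13.687,-6.842,-0.305]}
{"k":10,"theta":[-0.56,0.17,0.017],"qdot":[0.998,-0.355,-0.085],"tcp":[-0.328,0.283,1.076],"trq":[-10.683,-5.211,-0.291]}
{"k":11,"theta":[-0.543,0.164,0.017],"qdot":[0.764,-0.277,-0.042],"tcp":[-0.318,0.277,1.081],"trq":[-8.064,-3.832,-0.265]}
{"k":12,"theta":[-0.529,0.159,0.018],"qdot":[0.566,-0.208,-0.031],"tcp":[-0.31,0.272,1.085],"trq":[-5.782,-2.66,-0.238]}
{"k":13,"theta":[-0.52,0.156,0.019],"qdot":[0.399,-0.147,-0.027],"tcp":[-0.304,0.269,1.087],"trq":[-3.794,-1.658,-0.212]}
{"k":14,"theta":[-0.513,0.154,0.021],"qdot":[0.26,-0.095,-0.026],"tcp":[-0.3,0.266,1.089],"trq":[-2.065,-0.8,-0.19]}
{"k":15,"theta":[-0.51,0.153,0.022],"qdot":[0.145,-0.052,-0.034],"tcp":[-0.298,0.265,1.09],"trq":[-0.562,-0.06,-0.169]}
{"k":16,"theta":[-0.508,0.152,0.023],"qdot":[0.052,-0.018,-0.042],"tcp":[-0.297,0.264,1.091],"trq":[0.742,0.579,-0.152]}
{"k":17,"theta":[-0.508,0.152,0.024],"qdot":[-0.022,0.006,-0.058],"tcp":[-0.297,0.264,1.091],"trq":[1.869,1.135,-0.138]}
{"k":18,"theta":[-0.509,0.153,0.024],"qdot":[-0.079,0.024,-0.07],"tcp":[-0.297,0.264,1.091],"trq":[-99.171,-49.034,-0.823]}
{"k":19,"theta":[-0.525,0.16,0.04],"qdot":[-1.561,0.662,1.242],"tcp":[-0.306,0.27,1.086],"trq":[24.9,12.615,0.051]}
{"k":20,"theta":[-0.553,0.171,0.05],"qdot":[-1.227,0.408,0.207],"tcp":[-0.321,0.281,1.079],"trq":[22.694,11.637,0.035]}
{"k":21,"theta":[-0.575,0.177,0.051],"qdot":[-1.002,0.299,0.076],"tcp":[-0.334,0.289,1.072],"trq":[20.747,10.737,0.006]}
{"k":22,"theta":[-0.593,0.182,0.05],"qdot":[-0.818,0.226,0.05],"tcp":[-0.345,0.297,1.067],"trq":[19.031,9.915,-0.018]}
{"k":23,"theta":[-0.608,0.186,0.05],"qdot":[-0.666,0.174,0.048],"tcp":[-0.354,0.302,1.062],"trq":[17.523,9.172,-0.037]}
{"k":24,"theta":[-0.62,0.189,0.049],"qdot":[-0.538,0.134,0.049],"tcp":[-0.362,0.307,1.058],"trq":[16.2,8.506,-0.052]}
{"k":25,"theta":[-0.629,0.191,0.048],"qdot":[-0.431,0.104,0.052],"tcp":[-0.368,0.311,1.054],"trq":[15.041,7.912,-0.064]}
{"k":26,"theta":[-0.637,0.193,0.047],"qdot":[-0.341,0.081,0.055],"tcp":[-0.372,0.314,1.052],"trq":[14.027,7.385,-0.073]}
{"k":27,"theta":[-0.643,0.194,0.047],"qdot":[-0.266,0.064,0.061],"tcp":[-0.376,0.317,1.05],"trq":[13.142,6.919,-0.08]}
{"k":28,"theta":[-0.647,0.195,0.046],"qdot":[-0.204,0.051,0.066],"tcp":[-0.379,0.319,1.048],"trq":[12.37,6.508,-0.085]}
{"k":29,"theta":[-0.651,0.195,0.046],"qdot":[-0.152,0.041,0.07],"tcp":[-0.381,0.32,1.047],"trq":[11.698,6.147,-0.09]}
{"k":30,"theta":[-0.653,0.196,0.045],"qdot":[-0.109,0.034,0.073],"tcp":[-0.383,0.321,1.046],"trq":[11.113,5.83,-0.093]}
{"k":31,"theta":[-0.655,0.196,0.045],"qdot":[-0.074,0.029,0.076],"tcp":[-0.384,0.322,1.045],"trq":[10.606,5.553,-0.096]}
{"k":32,"theta":[-0.656,0.197,0.045],"qdot":[-0.045,0.025,0.08],"tcp":[-0.384,0.322,1.045],"trq":[10.167,5.312,-0.098]}
{"k":33,"theta":[-0.657,0.197,0.045],"qdot":[-0.022,0.022,0.083],"tcp":[-0.385,0.322,1.045],"trq":[9.787,5.101,-0.1]}
{"k":34,"theta":[-0.657,0.197,0.044],"qdot":[-0.003,0.02,0.086],"tcp":[-0.385,0.322,1.045],"trq":[9.46,4.918,-0.101]}
{"k":35,"theta":[-0.656,0.197,0.044],"qdot":[0.011,0.019,0.089],"tcp":[-0.384,0.322,1.045],"trq":[9.179,4.76,-0.102]}
{"k":36,"theta":[-0.656,0.197,0.044],"qdot":[0.023,0.018,0.09],"tcp":[-0.384,0.321,1.045],"trq":[8.939,4.623,-0.102]}
{"k":37,"theta":[-0.655,0.197,0.044],"qdot":[0.032,0.017,0.091],"tcp":[-0.384,0.321,1.045],"trq":[8.732,4.506,-0.102]}
{"k":38,"theta":[-0.654,0.197,0.044],"qdot":[0.038,0.017,0.092],"tcp":[-0.383,0.32,1.046],"trq":[8.556,4.404,-0.103]}
{"k":39,"theta":[-0.653,0.197,0.044],"qdot":[0.043,0.016,0.092],"tcp":[-0.382,0.32,1.046],"trq":[8.406,4.318,-0.103]}
{"k":40,"theta":[-0.652,0.197,0.044],"qdot":[0.047,0.016,0.092],"tcp":[-0.382,0.319,1.047]}
{"summary": "final tcp position (m): -0.382 0.319 1.047"}


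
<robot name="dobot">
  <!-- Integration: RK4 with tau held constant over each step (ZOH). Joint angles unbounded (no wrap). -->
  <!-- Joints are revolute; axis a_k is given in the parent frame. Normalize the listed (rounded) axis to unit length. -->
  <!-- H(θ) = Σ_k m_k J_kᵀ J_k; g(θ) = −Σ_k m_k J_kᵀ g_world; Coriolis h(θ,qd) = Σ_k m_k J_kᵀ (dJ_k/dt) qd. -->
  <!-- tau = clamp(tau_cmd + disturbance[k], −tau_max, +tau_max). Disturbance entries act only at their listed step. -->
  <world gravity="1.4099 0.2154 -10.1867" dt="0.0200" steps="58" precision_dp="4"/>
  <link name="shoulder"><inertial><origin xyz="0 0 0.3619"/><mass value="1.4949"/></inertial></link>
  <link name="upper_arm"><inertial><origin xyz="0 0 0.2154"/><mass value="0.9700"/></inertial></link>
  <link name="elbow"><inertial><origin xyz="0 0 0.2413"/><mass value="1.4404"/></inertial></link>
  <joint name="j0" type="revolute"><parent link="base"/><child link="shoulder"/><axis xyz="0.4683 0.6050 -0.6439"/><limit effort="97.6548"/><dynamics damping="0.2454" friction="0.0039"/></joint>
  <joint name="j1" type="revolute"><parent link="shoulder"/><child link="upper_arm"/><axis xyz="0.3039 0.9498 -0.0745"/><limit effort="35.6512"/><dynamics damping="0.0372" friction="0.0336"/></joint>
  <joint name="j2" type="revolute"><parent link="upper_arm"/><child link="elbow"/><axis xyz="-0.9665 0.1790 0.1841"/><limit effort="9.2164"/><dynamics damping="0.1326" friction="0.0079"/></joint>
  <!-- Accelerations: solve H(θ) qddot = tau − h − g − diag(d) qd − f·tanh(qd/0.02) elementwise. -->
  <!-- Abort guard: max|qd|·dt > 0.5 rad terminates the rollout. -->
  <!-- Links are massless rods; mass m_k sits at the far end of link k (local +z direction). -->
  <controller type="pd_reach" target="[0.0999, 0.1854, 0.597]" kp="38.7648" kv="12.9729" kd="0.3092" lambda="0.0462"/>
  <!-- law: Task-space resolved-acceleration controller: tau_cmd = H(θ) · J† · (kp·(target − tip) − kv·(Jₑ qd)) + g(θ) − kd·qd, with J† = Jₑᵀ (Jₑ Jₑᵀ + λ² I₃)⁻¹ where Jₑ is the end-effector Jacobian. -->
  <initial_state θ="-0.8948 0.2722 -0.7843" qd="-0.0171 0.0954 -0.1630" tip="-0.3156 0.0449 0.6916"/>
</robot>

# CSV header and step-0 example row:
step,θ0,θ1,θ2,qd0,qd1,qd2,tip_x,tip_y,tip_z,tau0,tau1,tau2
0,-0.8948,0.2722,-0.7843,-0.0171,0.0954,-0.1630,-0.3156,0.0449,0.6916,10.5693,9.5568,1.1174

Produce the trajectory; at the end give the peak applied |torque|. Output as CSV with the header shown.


step,θ0,θ1,θ2,qd0,qd1,qd2,tip_x,tip_y,tip_z,tau0,tau1,tau2
1,-0.9015,0.2895,-0.7930,-0.6484,1.6263,-0.6990,-0.3119,0.0455,0.6910,9.3836,6.7802,1.3616
2,-0.9181,0.3317,-0.8093,-1.0012,2.5942,-0.9209,-0.3034,0.0481,0.6898,8.8641,4.7393,1.4830
3,-0.9395,0.3890,-0.8277,-1.1404,3.1491,-0.9133,-0.2917,0.0521,0.6879,8.5906,3.1700,1.5117
4,-0.9622,0.4546,-0.8445,-1.1364,3.4167,-0.7618,-0.2780,0.0572,0.6856,8.3198,1.9008,1.4782
5,-0.9840,0.5236,-0.8574,-1.0485,3.4934,-0.5359,-0.2629,0.0630,0.6828,7.9651,0.8324,1.4052
6,-1.0036,0.5929,-0.8656,-0.9190,3.4479,-0.2844,-0.2470,0.0693,0.6798,7.5267,-0.0896,1.3083
7,-1.0205,0.6605,-0.8688,-0.7746,3.3264,-0.0375,-0.2307,0.0756,0.6767,7.0368,-0.8956,1.1981
8,-1.0345,0.7253,-0.8673,-0.6315,3.1603,0.1842,-0.2142,0.0820,0.6734,6.5307,-1.6047,1.0863
9,-1.0457,0.7865,-0.8617,-0.4973,2.9688,0.3769,-0.1976,0.0881,0.6701,6.0371,-2.2291,0.9730
10,-1.0544,0.8437,-0.8525,-0.3756,2.7652,0.5386,-0.1813,0.0940,0.6667,5.5744,-2.7783,0.8610
11,-1.0608,0.8969,-0.8404,-0.2679,2.5583,0.6694,-0.1652,0.0995,0.6632,5.1530,-3.2602,0.7529
12,-1.0652,0.9459,-0.8260,-0.1740,2.3541,0.7716,-0.1496,0.1047,0.6597,4.7770,-3.6818,0.6506
13,-1.0679,0.9909,-0.8098,-0.0931,2.1566,0.8481,-0.1345,0.1094,0.6562,4.4462,-4.0493,0.5550
14,-1.0690,1.0321,-0.7923,-0.0242,1.9683,0.9023,-0.1199,0.1138,0.6528,4.1580,-4.3686,0.4665
15,-1.0689,1.0696,-0.7739,0.0337,1.7910,0.9376,-0.1060,0.1178,0.6493,3.9097,-4.6451,0.3853
16,-1.0677,1.1038,-0.7549,0.0819,1.6254,0.9572,-0.0928,0.1214,0.6459,3.6964,-4.8836,0.3109
17,-1.0657,1.1347,-0.7357,0.1218,1.4715,0.9643,-0.0802,0.1248,0.6425,3.5128,-5.0888,0.2430
18,-1.0629,1.1626,-0.7165,0.1544,1.3294,0.9614,-0.0684,0.1278,0.6393,3.3548,-5.2647,0.1810
19,-1.0595,1.1879,-0.6974,0.1806,1.1987,0.9506,-0.0572,0.1305,0.6361,3.2190,-5.4151,0.1244
20,-1.0557,1.2106,-0.6785,0.2012,1.0791,0.9338,-0.0467,0.1330,0.6331,3.1022,-5.5435,0.0727
21,-1.0515,1.2311,-0.6601,0.2171,0.9699,0.9126,-0.0369,0.1352,0.6302,3.0016,-5.6530,0.0253
22,-1.0471,1.2495,-0.6421,0.2288,0.8706,0.8882,-0.0277,0.1373,0.6275,2.9150,-5.7461,-0.0183
23,-1.0424,1.2660,-0.6246,0.2369,0.7804,0.8616,-0.0191,0.1392,0.6249,2.8403,-5.8254,-0.0584
24,-1.0376,1.2807,-0.6077,0.2420,0.6987,0.8336,-0.0110,0.1409,0.6224,2.7757,-5.8928,-0.0956
25,-1.0328,1.2939,-0.5913,0.2447,0.6247,0.8048,-0.0035,0.1426,0.6201,2.7199,-5.9502,-0.1301
26,-1.0279,1.3058,-0.5755,0.2451,0.5580,0.7758,0.0034,0.1441,0.6180,2.6715,-5.9992,-0.1622
27,-1.0230,1.3163,-0.5603,0.2439,0.4978,0.7468,0.0099,0.1455,0.6160,2.6295,-6.0410,-0.1921
28,-1.0181,1.3257,-0.5457,0.2412,0.4435,0.7182,0.0160,0.1468,0.6142,2.5930,-6.0769,-0.2201
29,-1.0133,1.3341,-0.5316,0.2373,0.3946,0.6902,0.0216,0.1480,0.6125,2.5612,-6.1076,-0.2464
30,-1.0086,1.3415,-0.5181,0.2325,0.3507,0.6628,0.0268,0.1492,0.6109,2.5334,-6.1342,-0.2710
31,-1.0040,1.3481,-0.5051,0.2269,0.3111,0.6363,0.0316,0.1503,0.6095,2.5090,-6.1572,-0.2942
32,-0.9996,1.3540,-0.4927,0.2208,0.2756,0.6107,0.0362,0.1514,0.6082,2.4876,-6.1772,-0.3161
33,-0.9952,1.3592,-0.4807,0.2143,0.2437,0.5859,0.0403,0.1524,0.6070,2.4686,-6.1948,-0.3367
34,-0.9910,1.3638,-0.4692,0.2075,0.2151,0.5621,0.0442,0.1534,0.6059,2.4518,-6.2102,-0.3561
35,-0.9869,1.3678,-0.4582,0.2006,0.1894,0.5392,0.0479,0.1544,0.6049,2.4369,-6.2239,-0.3744
36,-0.9830,1.3713,-0.4477,0.1935,0.1664,0.5172,0.0512,0.1553,0.6040,2.4235,-6.2361,-0.3918
37,-0.9792,1.3745,-0.4376,0.1864,0.1457,0.4961,0.0544,0.1562,0.6031,2.4115,-6.2470,-0.4082
38,-0.9755,1.3772,-0.4278,0.1793,0.1272,0.4758,0.0573,0.1570,0.6024,2.4007,-6.2568,-0.4237
39,-0.9720,1.3796,-0.4185,0.1724,0.1106,0.4565,0.0600,0.1579,0.6017,2.3908,-6.2657,-0.4384
40,-0.9686,1.3816,-0.4096,0.1655,0.0957,0.4379,0.0625,0.1587,0.6011,2.3818,-6.2739,-0.4524
41,-0.9654,1.3834,-0.4010,0.1588,0.0824,0.4201,0.0649,0.1595,0.6005,2.3736,-6.2813,-0.4656
42,-0.9623,1.3849,-0.3928,0.1523,0.0705,0.4031,0.0670,0.1603,0.6000,2.3659,-6.2882,-0.4781
43,-0.9593,1.3862,-0.3849,0.1459,0.0599,0.3868,0.0691,0.1611,0.5996,2.3589,-6.2946,-0.4899
44,-0.9564,1.3873,-0.3773,0.1397,0.0504,0.3711,0.0710,0.1618,0.5992,2.3523,-6.3006,-0.5012
45,-0.9537,1.3883,-0.3701,0.1338,0.0420,0.3561,0.0727,0.1625,0.5988,2.3462,-6.3063,-0.5119
46,-0.9511,1.3890,-0.3631,0.1280,0.0346,0.3418,0.0744,0.1632,0.5985,2.3404,-6.3119,-0.5220
47,-0.9486,1.3897,-0.3564,0.1223,0.0281,0.3280,0.0759,0.1639,0.5982,2.3349,-6.3174,-0.5316
48,-0.9462,1.3902,-0.3500,0.1169,0.0225,0.3147,0.0773,0.1646,0.5980,2.3298,-6.3232,-0.5408
49,-0.9439,1.3906,-0.3438,0.1115,0.0177,0.3019,0.0787,0.1652,0.5977,2.3249,-6.3293,-0.5495
50,-0.9417,1.3909,-0.3379,0.1063,0.0138,0.2896,0.0799,0.1659,0.5975,2.3202,-6.3358,-0.5577
51,-0.9397,1.3911,-0.3323,0.1012,0.0105,0.2777,0.0811,0.1665,0.5973,2.3157,-6.3428,-0.5656
52,-0.9377,1.3913,-0.3268,0.0963,0.0078,0.2663,0.0822,0.1671,0.5972,2.3114,-6.3499,-0.5732
53,-0.9358,1.3914,-0.3216,0.0915,0.0055,0.2553,0.0832,0.1677,0.5970,2.3073,-6.3572,-0.5804
54,-0.9340,1.3915,-0.3166,0.0870,0.0036,0.2448,0.0842,0.1682,0.5969,2.3033,-6.3643,-0.5873
55,-0.9323,1.3916,-0.3118,0.0827,0.0020,0.2348,0.0851,0.1688,0.5967,2.2995,-6.3713,-0.5940
56,-0.9307,1.3916,-0.3072,0.0786,0.0006,0.2252,0.0859,0.1693,0.5966,2.2958,-6.3780,-0.6003
57,-0.9292,1.3916,-0.3028,0.0747,-0.0006,0.2160,0.0867,0.1698,0.5965,2.2923,-6.3844,-0.6064
58,-0.9277,1.3916,-0.2986,0.0710,-0.0017,0.2072,0.0875,0.1703,0.5964,,,
# max |tau| (N·m): 10.5693


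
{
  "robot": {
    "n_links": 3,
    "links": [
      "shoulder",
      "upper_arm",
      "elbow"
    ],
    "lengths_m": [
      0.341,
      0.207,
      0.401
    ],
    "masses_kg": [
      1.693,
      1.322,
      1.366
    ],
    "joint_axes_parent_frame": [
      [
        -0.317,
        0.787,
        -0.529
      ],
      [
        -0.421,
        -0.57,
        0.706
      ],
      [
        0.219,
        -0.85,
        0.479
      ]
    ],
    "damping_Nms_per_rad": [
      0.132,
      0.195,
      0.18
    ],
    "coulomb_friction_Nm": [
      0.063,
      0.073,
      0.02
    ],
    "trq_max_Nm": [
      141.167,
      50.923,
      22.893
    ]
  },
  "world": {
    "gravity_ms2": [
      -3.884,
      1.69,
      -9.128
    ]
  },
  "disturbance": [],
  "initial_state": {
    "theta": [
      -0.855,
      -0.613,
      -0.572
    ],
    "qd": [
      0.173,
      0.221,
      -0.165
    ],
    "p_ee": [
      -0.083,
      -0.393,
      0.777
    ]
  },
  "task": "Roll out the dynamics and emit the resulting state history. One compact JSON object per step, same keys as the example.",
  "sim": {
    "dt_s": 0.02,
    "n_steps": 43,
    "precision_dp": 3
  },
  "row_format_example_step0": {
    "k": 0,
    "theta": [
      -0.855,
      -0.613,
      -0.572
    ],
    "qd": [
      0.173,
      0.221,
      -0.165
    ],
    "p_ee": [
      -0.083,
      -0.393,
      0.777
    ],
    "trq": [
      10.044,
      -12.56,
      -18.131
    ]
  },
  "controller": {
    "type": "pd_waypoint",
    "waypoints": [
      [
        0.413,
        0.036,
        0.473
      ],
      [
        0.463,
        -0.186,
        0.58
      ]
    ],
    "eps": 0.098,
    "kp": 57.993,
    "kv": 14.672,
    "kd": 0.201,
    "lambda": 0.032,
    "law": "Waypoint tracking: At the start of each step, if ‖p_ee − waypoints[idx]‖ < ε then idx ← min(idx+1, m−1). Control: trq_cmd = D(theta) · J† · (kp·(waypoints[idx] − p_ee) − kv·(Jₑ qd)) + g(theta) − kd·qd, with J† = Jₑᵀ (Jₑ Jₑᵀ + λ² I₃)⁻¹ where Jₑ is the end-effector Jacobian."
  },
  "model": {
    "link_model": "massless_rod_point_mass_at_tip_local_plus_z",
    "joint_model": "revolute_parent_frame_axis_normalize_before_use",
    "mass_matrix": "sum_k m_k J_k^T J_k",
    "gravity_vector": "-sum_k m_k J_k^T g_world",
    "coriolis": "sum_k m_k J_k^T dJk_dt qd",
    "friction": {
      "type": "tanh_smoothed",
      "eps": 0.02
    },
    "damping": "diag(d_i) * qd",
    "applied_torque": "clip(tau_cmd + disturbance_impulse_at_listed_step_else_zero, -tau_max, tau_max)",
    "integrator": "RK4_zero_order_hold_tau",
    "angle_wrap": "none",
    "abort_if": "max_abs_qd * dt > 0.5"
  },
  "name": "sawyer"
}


{"k":1,"theta":[-0.862,-0.598,-0.619],"qd":[-0.853,1.283,-4.513],"p_ee":[-0.077,-0.387,0.774],"trq":[11.926,-9.431,-12.084]}
{"k":2,"theta":[-0.883,-0.567,-0.733],"qd":[-1.258,1.745,-6.78],"p_ee":[-0.062,-0.374,0.766],"trq":[16.461,-7.224,-7.829]}
{"k":3,"theta":[-0.907,-0.532,-0.876],"qd":[-1.128,1.845,-7.575],"p_ee":[-0.042,-0.357,0.751],"trq":[19.989,-5.277,-4.563]}
{"k":4,"theta":[-0.925,-0.495,-1.027],"qd":[-0.669,1.802,-7.543],"p_ee":[-0.02,-0.339,0.733],"trq":[21.634,-3.408,-1.907]}
{"k":5,"theta":[-0.933,-0.46,-1.173],"qd":[-0.053,1.741,-7.122],"p_ee":[0.004,-0.32,0.713],"trq":[21.8,-1.665,0.271]}
{"k":6,"theta":[-0.927,-0.426,-1.309],"qd":[0.61,1.712,-6.546],"p_ee":[0.028,-0.302,0.691],"trq":[21.08,-0.137,2.015]}
{"k":7,"theta":[-0.908,-0.392,-1.433],"qd":[1.264,1.727,-5.921],"p_ee":[0.052,-0.285,0.67],"trq":[19.831,1.117,3.35]}
{"k":8,"theta":[-0.877,-0.357,-1.545],"qd":[1.871,1.784,-5.297],"p_ee":[0.076,-0.27,0.65],"trq":[18.261,2.073,4.309]}
{"k":9,"theta":[-0.834,-0.32,-1.645],"qd":[2.408,1.876,-4.699],"p_ee":[0.099,-0.255,0.632],"trq":[16.469,2.74,4.931]}
{"k":10,"theta":[-0.781,-0.282,-1.733],"qd":[2.859,1.997,-4.14],"p_ee":[0.121,-0.241,0.616],"trq":[14.496,3.147,5.262]}
{"k":11,"theta":[-0.72,-0.24,-1.811],"qd":[3.214,2.134,-3.629],"p_ee":[0.142,-0.228,0.602],"trq":[12.37,3.334,5.351]}
{"k":12,"theta":[-0.654,-0.196,-1.879],"qd":[3.468,2.277,-3.166],"p_ee":[0.163,-0.216,0.59],"trq":[10.134,3.35,5.245]}
{"k":13,"theta":[-0.583,-0.15,-1.938],"qd":[3.62,2.41,-2.749],"p_ee":[0.183,-0.203,0.58],"trq":[7.852,3.241,4.994]}
{"k":14,"theta":[-0.51,-0.1,-1.989],"qd":[3.675,2.517,-2.371],"p_ee":[0.202,-0.191,0.573],"trq":[5.609,3.05,4.644]}
{"k":15,"theta":[-0.437,-0.049,-2.033],"qd":[3.641,2.584,-2.027],"p_ee":[0.222,-0.179,0.566],"trq":[3.495,2.814,4.236]}
{"k":16,"theta":[-0.365,0.003,-2.07],"qd":[3.531,2.604,-1.711],"p_ee":[0.241,-0.166,0.561],"trq":[1.595,2.561,3.81]}
{"k":17,"theta":[-0.296,0.054,-2.102],"qd":[3.36,2.576,-1.423],"p_ee":[0.259,-0.154,0.556],"trq":[-0.029,2.309,3.397]}
{"k":18,"theta":[-0.231,0.105,-2.127],"qd":[3.146,2.505,-1.165],"p_ee":[0.277,-0.142,0.553],"trq":[-1.341,2.067,3.019]}
{"k":19,"theta":[-0.17,0.154,-2.149],"qd":[2.904,2.401,-0.942],"p_ee":[0.295,-0.13,0.549],"trq":[-2.332,1.842,2.692]}
{"k":20,"theta":[-0.115,0.201,-2.166],"qd":[2.65,2.274,-0.756],"p_ee":[0.311,-0.118,0.546],"trq":[-3.021,1.634,2.421]}
{"k":21,"theta":[-0.065,0.245,-2.179],"qd":[2.394,2.137,-0.606],"p_ee":[0.326,-0.107,0.542],"trq":[-3.443,1.441,2.205]}
{"k":22,"theta":[-0.019,0.287,-2.19],"qd":[2.146,1.997,-0.493],"p_ee":[0.34,-0.097,0.539],"trq":[-3.644,1.264,2.039]}
{"k":23,"theta":[0.021,0.325,-2.199],"qd":[1.913,1.861,-0.411],"p_ee":[0.353,-0.087,0.536],"trq":[-3.673,1.1,1.914]}
{"k":24,"theta":[0.057,0.361,-2.207],"qd":[1.697,1.733,-0.355],"p_ee":[0.364,-0.078,0.533],"trq":[-3.577,0.948,1.822]}
{"k":25,"theta":[0.089,0.394,-2.213],"qd":[1.502,1.614,-0.32],"p_ee":[0.374,-0.069,0.531],"trq":[-3.397,0.807,1.753]}
{"k":26,"theta":[0.118,0.425,-2.219],"qd":[1.326,1.505,-0.301],"p_ee":[0.383,-0.061,0.528],"trq":[-3.164,0.677,1.701]}
{"k":27,"theta":[0.143,0.455,-2.225],"qd":[1.169,1.405,-0.292],"p_ee":[0.391,-0.054,0.526],"trq":[-2.904,0.558,1.661]}
{"k":28,"theta":[0.165,0.482,-2.231],"qd":[1.031,1.315,-0.291],"p_ee":[0.398,-0.047,0.524],"trq":[-2.637,0.449,1.629]}
{"k":29,"theta":[0.184,0.507,-2.237],"qd":[0.91,1.232,-0.295],"p_ee":[0.404,-0.04,0.522],"trq":[-6.845,-5.395,-1.386]}
{"k":30,"theta":[0.196,0.511,-2.227],"qd":[0.325,-0.748,1.175],"p_ee":[0.409,-0.037,0.52],"trq":[-5.027,-3.528,-0.677]}
{"k":31,"theta":[0.2,0.489,-2.201],"qd":[0.038,-1.395,1.393],"p_ee":[0.414,-0.038,0.52],"trq":[-3.504,-2.348,0.345]}
{"k":32,"theta":[0.199,0.458,-2.173],"qd":[-0.127,-1.659,1.36],"p_ee":[0.417,-0.041,0.52],"trq":[-2.374,-1.467,1.238]}
{"k":33,"theta":[0.195,0.424,-2.147],"qd":[-0.229,-1.781,1.297],"p_ee":[0.419,-0.046,0.52],"trq":[-1.534,-0.776,1.949]}
{"k":34,"theta":[0.19,0.388,-2.121],"qd":[-0.292,-1.833,1.249],"p_ee":[0.421,-0.052,0.52],"trq":[-0.902,-0.226,2.5]}
{"k":35,"theta":[0.184,0.351,-2.097],"qd":[-0.325,-1.841,1.219],"p_ee":[0.422,-0.058,0.52],"trq":[-0.423,0.212,2.92]}
{"k":36,"theta":[0.177,0.315,-2.072],"qd":[-0.339,-1.818,1.202],"p_ee":[0.422,-0.065,0.52],"trq":[-0.057,0.562,3.238]}
{"k":37,"theta":[0.17,0.279,-2.048],"qd":[-0.338,-1.772,1.192],"p_ee":[0.423,-0.072,0.52],"trq":[0.222,0.84,3.476]}
{"k":38,"theta":[0.164,0.244,-2.025],"qd":[-0.326,-1.711,1.186],"p_ee":[0.423,-0.079,0.52],"trq":[0.435,1.062,3.653]}
{"k":39,"theta":[0.157,0.21,-2.001],"qd":[-0.306,-1.64,1.18],"p_ee":[0.423,-0.085,0.521],"trq":[0.595,1.239,3.782]}
{"k":40,"theta":[0.152,0.178,-1.977],"qd":[-0.281,-1.562,1.173],"p_ee":[0.424,-0.091,0.521],"trq":[0.713,1.38,3.875]}
{"k":41,"theta":[0.146,0.148,-1.954],"qd":[-0.254,-1.481,1.164],"p_ee":[0.424,-0.097,0.522],"trq":[0.797,1.494,3.941]}
{"k":42,"theta":[0.141,0.119,-1.931],"qd":[-0.224,-1.398,1.152],"p_ee":[0.425,-0.102,0.523],"trq":[0.852,1.585,3.986]}
{"k":43,"theta":[0.137,0.092,-1.908],"qd":[-0.194,-1.317,1.137],"p_ee":[0.426,-0.107,0.523]}


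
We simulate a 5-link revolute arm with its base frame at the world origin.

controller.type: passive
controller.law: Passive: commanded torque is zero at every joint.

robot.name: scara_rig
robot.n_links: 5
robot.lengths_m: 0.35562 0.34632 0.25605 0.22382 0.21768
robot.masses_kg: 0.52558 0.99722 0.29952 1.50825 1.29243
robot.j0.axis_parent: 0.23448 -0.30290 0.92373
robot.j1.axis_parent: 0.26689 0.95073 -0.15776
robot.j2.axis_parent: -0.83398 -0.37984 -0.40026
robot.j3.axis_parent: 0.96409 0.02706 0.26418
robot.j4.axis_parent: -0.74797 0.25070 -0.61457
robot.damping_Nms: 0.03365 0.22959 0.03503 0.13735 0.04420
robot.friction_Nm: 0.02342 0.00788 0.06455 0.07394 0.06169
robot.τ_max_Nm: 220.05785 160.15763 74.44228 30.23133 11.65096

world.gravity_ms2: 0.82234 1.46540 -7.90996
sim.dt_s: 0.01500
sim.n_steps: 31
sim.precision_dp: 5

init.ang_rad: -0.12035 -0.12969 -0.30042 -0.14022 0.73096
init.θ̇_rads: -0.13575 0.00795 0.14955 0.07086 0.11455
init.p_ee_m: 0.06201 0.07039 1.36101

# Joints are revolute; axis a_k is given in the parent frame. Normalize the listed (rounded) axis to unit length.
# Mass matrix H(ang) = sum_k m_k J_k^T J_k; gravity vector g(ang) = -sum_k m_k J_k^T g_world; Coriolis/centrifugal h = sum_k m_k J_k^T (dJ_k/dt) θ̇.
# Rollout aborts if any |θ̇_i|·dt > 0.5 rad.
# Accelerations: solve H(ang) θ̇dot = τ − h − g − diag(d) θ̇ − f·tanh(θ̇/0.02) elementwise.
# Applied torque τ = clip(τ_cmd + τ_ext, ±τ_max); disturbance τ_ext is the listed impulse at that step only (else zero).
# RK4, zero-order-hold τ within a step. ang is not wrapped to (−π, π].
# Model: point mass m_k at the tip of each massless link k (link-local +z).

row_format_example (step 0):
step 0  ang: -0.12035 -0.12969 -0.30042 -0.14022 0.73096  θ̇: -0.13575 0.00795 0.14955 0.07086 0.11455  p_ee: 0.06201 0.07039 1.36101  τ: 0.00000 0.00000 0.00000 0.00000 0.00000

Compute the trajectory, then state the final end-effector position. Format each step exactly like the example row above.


step 1  ang: -0.12437 -0.13189 -0.30447 -0.14475 0.73320  θ̇: -0.39255 -0.28575 -0.62115 -0.58167 0.24664  p_ee: 0.06302 0.07213 1.36038  τ: 0.00000 0.00000 0.00000 0.00000 0.00000
step 2  ang: -0.13204 -0.13814 -0.31857 -0.15705 0.73869  θ̇: -0.62694 -0.54321 -1.24459 -1.03939 0.49510  p_ee: 0.06454 0.07449 1.35882  τ: 0.00000 0.00000 0.00000 0.00000 0.00000
step 3  ang: -0.14309 -0.14809 -0.34147 -0.17548 0.74823  θ̇: -0.84404 -0.78074 -1.79788 -1.40508 0.78194  p_ee: 0.06658 0.07741 1.35631  τ: 0.00000 0.00000 0.00000 0.00000 0.00000
step 4  ang: -0.15728 -0.16148 -0.37227 -0.19888 0.76222  θ̇: -1.04442 -1.00315 -2.30256 -1.70492 1.08496  p_ee: 0.06913 0.08087 1.35280  τ: 0.00000 0.00000 0.00000 0.00000 0.00000
step 5  ang: -0.17434 -0.17812 -0.41037 -0.22637 0.78080  θ̇: -1.22833 -1.21376 -2.77121 -1.95232 1.39264  p_ee: 0.07217 0.08482 1.34824  τ: 0.00000 0.00000 0.00000 0.00000 0.00000
step 6  ang: -0.19405 -0.19785 -0.45526 -0.25721 0.80400  θ̇: -1.39581 -1.41491 -3.21037 -2.15212 1.70044  p_ee: 0.07566 0.08923 1.34254  τ: 0.00000 0.00000 0.00000 0.00000 0.00000
step 7  ang: -0.21614 -0.22053 -0.50655 -0.29070 0.83181  θ̇: -1.54674 -1.60855 -3.62324 -2.30440 2.00793  p_ee: 0.07957 0.09406 1.33564  τ: 0.00000 0.00000 0.00000 0.00000 0.00000
step 8  ang: -0.24036 -0.24608 -0.56384 -0.32610 0.86424  θ̇: -1.68103 -1.79663 -4.01152 -2.40710 2.31669  p_ee: 0.08384 0.09927 1.32744  τ: 0.00000 0.00000 0.00000 0.00000 0.00000
step 9  ang: -0.26648 -0.27442 -0.62678 -0.36265 0.90133  θ̇: -1.79857 -1.98136 -4.37640 -2.45742 2.62896  p_ee: 0.08844 0.10484 1.31790  τ: 0.00000 0.00000 0.00000 0.00000 0.00000
step 10  ang: -0.29424 -0.30552 -0.69502 -0.39955 0.94314  θ̇: -1.89914 -2.16523 -4.71880 -2.45229 2.94686  p_ee: 0.09332 0.11072 1.30694  τ: 0.00000 0.00000 0.00000 0.00000 0.00000
step 11  ang: -0.32337 -0.33938 -0.76823 -0.43593 0.98977  θ̇: -1.98229 -2.35091 -5.03920 -2.38820 3.27195  p_ee: 0.09844 0.11689 1.29454  τ: 0.00000 0.00000 0.00000 0.00000 0.00000
step 12  ang: -0.35361 -0.37607 -0.84608 -0.47088 1.04134  θ̇: -2.04725 -2.54119 -5.33720 -2.26089 3.60488  p_ee: 0.10377 0.12335 1.28065  τ: 0.00000 0.00000 0.00000 0.00000 0.00000
step 13  ang: -0.38469 -0.41565 -0.92823 -0.50341 1.09795  θ̇: -2.09280 -2.73872 -5.61100 -2.06495 3.94507  p_ee: 0.10928 0.13007 1.26527  τ: 0.00000 0.00000 0.00000 0.00000 0.00000
step 14  ang: -0.41629 -0.45828 -1.01428 -0.53245 1.15972  θ̇: -2.11727 -2.94576 -5.85675 -1.79362 4.29026  p_ee: 0.11494 0.13707 1.24839  τ: 0.00000 0.00000 0.00000 0.00000 0.00000
step 15  ang: -0.44809 -0.50408 -1.10376 -0.55680 1.22667  θ̇: -2.11856 -3.16380 -6.06796 -1.43879 4.63599  p_ee: 0.12075 0.14436 1.23003  τ: 0.00000 0.00000 0.00000 0.00000 0.00000
step 16  ang: -0.47972 -0.55325 -1.19609 -0.57515 1.29876  θ̇: -2.09436 -3.39302 -6.23493 -0.99147 4.97492  p_ee: 0.12671 0.15196 1.21021  τ: 0.00000 0.00000 0.00000 0.00000 0.00000
step 17  ang: -0.51079 -0.60592 -1.29052 -0.58604 1.37583  θ̇: -2.04256 -3.63155 -6.34456 -0.44299 5.29623  p_ee: 0.13283 0.15992 1.18897  τ: 0.00000 0.00000 0.00000 0.00000 0.00000
step 18  ang: -0.54085 -0.66222 -1.38606 -0.58791 1.45749  θ̇: -1.95855 -3.87117 -6.38608 0.19419 5.57340  p_ee: 0.13915 0.16831 1.16636  τ: 0.00000 0.00000 0.00000 0.00000 0.00000
step 19  ang: -0.56931 -0.72194 -1.48183 -0.58023 1.54249  θ̇: -1.83161 -4.08990 -6.36704 0.84597 5.75306  p_ee: 0.14570 0.17727 1.14243  τ: 0.00000 0.00000 0.00000 0.00000 0.00000
step 20  ang: -0.59569 -0.78483 -1.57659 -0.56206 1.62982  θ̇: -1.68195 -4.29303 -6.25132 1.59028 5.88058  p_ee: 0.15252 0.18693 1.11721  τ: 0.00000 0.00000 0.00000 0.00000 0.00000
step 21  ang: -0.61969 -0.85058 -1.66886 -0.53219 1.71855  θ̇: -1.51592 -4.46714 -6.03546 2.40054 5.93703  p_ee: 0.15968 0.19736 1.09075  τ: 0.00000 0.00000 0.00000 0.00000 0.00000
step 22  ang: -0.64113 -0.91864 -1.75719 -0.48992 1.80750  θ̇: -1.34328 -4.59881 -5.72794 3.23642 5.90825  p_ee: 0.16723 0.20868 1.06306  τ: 0.00000 0.00000 0.00000 0.00000 0.00000
step 23  ang: -0.66001 -0.98828 -1.84036 -0.43523 1.89534  θ̇: -1.17592 -4.67756 -5.35253 4.04496 5.78762  p_ee: 0.17518 0.22094 1.03414  τ: 0.00000 0.00000 0.00000 0.00000 0.00000
step 24  ang: -0.67650 -1.05867 -1.91762 -0.36901 1.98068  θ̇: -1.02558 -4.69855 -4.94783 4.76519 5.57757  p_ee: 0.18351 0.23420 1.00395  τ: 0.00000 0.00000 0.00000 0.00000 0.00000
step 25  ang: -0.69091 -1.12896 -1.98889 -0.29302 2.06227  θ̇: -0.90148 -4.66413 -4.56189 5.33649 5.28933  p_ee: 0.19216 0.24847 0.97243  τ: 0.00000 0.00000 0.00000 0.00000 0.00000
step 26  ang: -0.70370 -1.19837 -2.05481 -0.20991 2.13906  θ̇: -0.80919 -4.58405 -4.24252 5.70999 4.94067  p_ee: 0.20105 0.26374 0.93950  τ: 0.00000 0.00000 0.00000 0.00000 0.00000
step 27  ang: -0.71536 -1.26633 -2.11669 -0.12285 2.21029  θ̇: -0.75123 -4.47408 -4.02653 5.85926 4.55138  p_ee: 0.21007 0.27998 0.90510  τ: 0.00000 0.00000 0.00000 0.00000 0.00000
step 28  ang: -0.72641 -1.33254 -2.17622 -0.03525 2.27548  θ̇: -0.72852 -4.35354 -3.93297 5.78339 4.13715  p_ee: 0.21912 0.29714 0.86917  τ: 0.00000 0.00000 0.00000 0.00000 0.00000
step 29  ang: -0.73740 -1.39698 -2.23530 0.04962 2.33432  θ̇: -0.74180 -4.24248 -3.96355 5.49958 3.70438  p_ee: 0.22812 0.31515 0.83165  τ: 0.00000 0.00000 0.00000 0.00000 0.00000
step 30  ang: -0.74885 -1.45996 -2.29570 0.12881 2.38650  θ̇: -0.79200 -4.15988 -4.10844 5.03019 3.24803  p_ee: 0.23702 0.33391 0.79253  τ: 0.00000 0.00000 0.00000 0.00000 0.00000
step 31  ang: -0.76135 -1.52201 -2.35905 0.19968 2.43156  θ̇: -0.87990 -4.12310 -4.35296 4.39167 2.75233  p_ee: 0.24579 0.35331 0.75178
final p_ee position (m): 0.24579 0.35331 0.75178


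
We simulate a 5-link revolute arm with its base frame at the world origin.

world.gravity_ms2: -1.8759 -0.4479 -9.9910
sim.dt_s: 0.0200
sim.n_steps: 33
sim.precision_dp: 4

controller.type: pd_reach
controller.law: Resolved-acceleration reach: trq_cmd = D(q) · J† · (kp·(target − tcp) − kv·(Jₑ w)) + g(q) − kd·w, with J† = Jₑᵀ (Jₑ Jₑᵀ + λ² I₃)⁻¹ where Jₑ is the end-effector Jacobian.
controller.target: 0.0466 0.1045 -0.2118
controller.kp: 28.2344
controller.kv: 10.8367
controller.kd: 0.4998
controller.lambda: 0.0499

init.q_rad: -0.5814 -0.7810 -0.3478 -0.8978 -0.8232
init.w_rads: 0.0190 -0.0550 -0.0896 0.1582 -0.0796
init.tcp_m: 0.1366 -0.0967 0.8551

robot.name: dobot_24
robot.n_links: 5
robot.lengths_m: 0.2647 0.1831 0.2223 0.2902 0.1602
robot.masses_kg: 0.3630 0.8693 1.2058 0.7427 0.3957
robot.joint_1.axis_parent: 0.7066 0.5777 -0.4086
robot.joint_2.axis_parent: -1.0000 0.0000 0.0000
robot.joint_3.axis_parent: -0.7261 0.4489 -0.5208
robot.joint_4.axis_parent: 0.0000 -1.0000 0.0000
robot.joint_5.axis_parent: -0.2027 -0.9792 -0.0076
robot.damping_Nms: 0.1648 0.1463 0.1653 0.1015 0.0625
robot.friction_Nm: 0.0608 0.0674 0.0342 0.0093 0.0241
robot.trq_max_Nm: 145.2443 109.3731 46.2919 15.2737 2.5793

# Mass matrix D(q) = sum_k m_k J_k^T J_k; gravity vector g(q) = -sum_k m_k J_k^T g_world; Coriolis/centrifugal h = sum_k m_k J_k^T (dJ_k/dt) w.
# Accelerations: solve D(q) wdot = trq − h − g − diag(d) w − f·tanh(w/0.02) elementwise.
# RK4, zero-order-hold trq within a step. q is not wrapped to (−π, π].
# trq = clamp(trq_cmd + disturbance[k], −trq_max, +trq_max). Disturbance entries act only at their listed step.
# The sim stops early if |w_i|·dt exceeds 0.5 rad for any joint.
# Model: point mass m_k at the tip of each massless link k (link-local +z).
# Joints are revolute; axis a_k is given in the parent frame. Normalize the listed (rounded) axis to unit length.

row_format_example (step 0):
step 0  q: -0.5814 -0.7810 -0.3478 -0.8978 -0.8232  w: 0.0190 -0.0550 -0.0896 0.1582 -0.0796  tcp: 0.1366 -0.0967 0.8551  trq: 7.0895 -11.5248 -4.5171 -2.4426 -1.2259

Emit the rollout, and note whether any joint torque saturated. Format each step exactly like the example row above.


step 1  q: -0.5911 -0.7962 -0.3582 -0.9040 -0.8359  w: -0.9800 -1.4459 -0.9596 -0.7592 -1.1968  tcp: 0.1360 -0.0974 0.8498  trq: 6.8541 -7.9376 -2.8264 -1.2715 -0.3077
step 2  q: -0.6179 -0.8355 -0.3834 -0.9262 -0.8560  w: -1.6842 -2.4690 -1.5810 -1.4274 -0.8854  tcp: 0.1351 -0.0963 0.8367  trq: 7.1010 -6.1586 -1.8489 -0.6598 -0.2870
step 3  q: -0.6563 -0.8925 -0.4188 -0.9561 -0.8803  w: -2.1406 -3.1915 -2.0036 -1.5566 -1.5593  tcp: 0.1338 -0.0944 0.8186  trq: 6.9752 -4.2987 -0.8626 -0.3647 0.2286
step 4  q: -0.7015 -0.9605 -0.4637 -0.9889 -0.9084  w: -2.3657 -3.5862 -2.5112 -1.7116 -1.3081  tcp: 0.1324 -0.0923 0.7974  trq: 6.7994 -3.4707 -0.2427 -0.2374 0.1781
step 5  q: -0.7503 -1.0358 -0.5161 -1.0216 -0.9381  w: -2.4833 -3.8967 -2.7732 -1.5712 -1.6801  tcp: 0.1314 -0.0905 0.7743  trq: 5.8492 -2.0387 0.4286 -0.2748 0.4498
step 6  q: -0.7999 -1.1152 -0.5744 -1.0527 -0.9694  w: -2.4457 -4.0141 -3.0763 -1.5546 -1.4744  tcp: 0.1313 -0.0896 0.7498  trq: 4.6915 -1.0589 0.8964 -0.3555 0.3733
step 7  q: -0.8481 -1.1967 -0.6367 -1.0823 -1.0005  w: -2.3494 -4.1161 -3.1745 -1.4287 -1.6338  tcp: 0.1329 -0.0895 0.7244  trq: 3.0285 0.5181 1.4294 -0.5294 0.4893
step 8  q: -0.8935 -1.2794 -0.7007 -1.1105 -1.0315  w: -2.1606 -4.1429 -3.2207 -1.4223 -1.4670  tcp: 0.1365 -0.0903 0.6980  trq: 1.3441 1.9544 1.8480 -0.7225 0.4105
step 9  q: -0.9347 -1.3627 -0.7641 -1.1385 -1.0612  w: -1.9348 -4.1759 -3.1153 -1.4023 -1.4863  tcp: 0.1424 -0.0918 0.6706  trq: -0.3664 3.7492 2.3119 -0.9656 0.4324
step 10  q: -0.9707 -1.4462 -0.8248 -1.1670 -1.0896  w: -1.6573 -4.1884 -2.9277 -1.4652 -1.3483  tcp: 0.1504 -0.0937 0.6421  trq: -1.8245 5.4596 2.7101 -1.2162 0.3621
step 11  q: -1.0009 -1.5300 -0.8808 -1.1969 -1.1163  w: -1.3557 -4.2026 -2.6404 -1.5368 -1.2995  tcp: 0.1603 -0.0956 0.6125  trq: -3.0302 7.2224 3.1006 -1.4896 0.3420
step 12  q: -1.0247 -1.6139 -0.9305 -1.2287 -1.1413  w: -1.0314 -4.2052 -2.2925 -1.6392 -1.1898  tcp: 0.1715 -0.0972 0.5820  trq: -3.9525 8.7677 3.4014 -1.7663 0.2879
step 13  q: -1.0421 -1.6977 -0.9727 -1.2625 -1.1646  w: -0.7101 -4.1975 -1.9065 -1.7181 -1.1268  tcp: 0.1834 -0.0985 0.5507  trq: -4.6767 10.0940 3.6185 -2.0538 0.2618
step 14  q: -1.0532 -1.7813 -1.0073 -1.2975 -1.1863  w: -0.4096 -4.1716 -1.5256 -1.7620 -1.0496  tcp: 0.1955 -0.0993 0.5189  trq: -5.2381 11.0923 3.7270 -2.3408 0.2291
step 15  q: -1.0587 -1.8641 -1.0346 -1.3328 -1.2068  w: -0.1512 -4.1234 -1.1854 -1.7430 -0.9990  tcp: 0.2072 -0.0997 0.4869  trq: -5.6677 11.7923 3.7557 -2.6244 0.2128
step 16  q: -1.0595 -1.9458 -1.0556 -1.3671 -1.2261  w: 0.0517 -4.0519 -0.9120 -1.6595 -0.9498  tcp: 0.2181 -0.0997 0.4550  trq: -5.9586 12.2041 3.7218 -2.8962 0.1975
step 17  q: -1.0570 -2.0259 -1.0720 -1.3990 -1.2446  w: 0.1821 -3.9594 -0.7220 -1.5044 -0.9157  tcp: 0.2282 -0.0992 0.4234  trq: -6.0995 12.3873 3.6551 -3.1559 0.1897
step 18  q: -1.0523 -2.1040 -1.0853 -1.4277 -1.2622  w: 0.2763 -3.8491 -0.6059 -1.3428 -0.8549  tcp: 0.2373 -0.0983 0.3923  trq: -6.1083 12.3708 3.5618 -3.3740 0.1667
step 19  q: -1.0460 -2.1798 -1.0968 -1.4531 -1.2787  w: 0.3356 -3.7293 -0.5463 -1.1716 -0.8144  tcp: 0.2454 -0.0970 0.3620  trq: -6.0105 12.2524 3.4639 -3.5607 0.1547
step 20  q: -1.0388 -2.2532 -1.1075 -1.4751 -1.2942  w: 0.3695 -3.6060 -0.5272 -1.0075 -0.7629  tcp: 0.2525 -0.0951 0.3324  trq: -5.8171 12.0506 3.3562 -3.7167 0.1356
step 21  q: -1.0310 -2.3241 -1.1181 -1.4940 -1.3089  w: 0.3833 -3.4819 -0.5374 -0.8523 -0.7189  tcp: 0.2587 -0.0926 0.3037  trq: -5.5483 11.8096 3.2469 -3.8483 0.1197
step 22  q: -1.0231 -2.3926 -1.1291 -1.5099 -1.3226  w: 0.3842 -3.3592 -0.5660 -0.7120 -0.6719  tcp: 0.2639 -0.0895 0.2758  trq: -5.2177 11.5402 3.1331 -3.9584 0.1009
step 23  q: -1.0153 -2.4586 -1.1407 -1.5232 -1.3354  w: 0.3762 -3.2382 -0.6062 -0.5866 -0.6287  tcp: 0.2683 -0.0857 0.2487  trq: -4.8396 11.2587 3.0171 -4.0513 0.0831
step 24  q: -1.0076 -2.5222 -1.1531 -1.5341 -1.3473  w: 0.3639 -3.1193 -0.6518 -0.4772 -0.5857  tcp: 0.2718 -0.0812 0.2225  trq: -4.4243 10.9674 2.8967 -4.1291 0.0641
step 25  q: -1.0002 -2.5835 -1.1664 -1.5430 -1.3584  w: 0.3497 -3.0019 -0.6992 -0.3825 -0.5454  tcp: 0.2746 -0.0761 0.1971  trq: -3.9814 10.6693 2.7720 -4.1939 0.0455
step 26  q: -0.9930 -2.6425 -1.1806 -1.5502 -1.3687  w: 0.3364 -2.8859 -0.7452 -0.3019 -0.5065  tcp: 0.2766 -0.0703 0.1726  trq: -3.5182 10.3627 2.6416 -4.2465 0.0264
step 27  q: -0.9860 -2.6992 -1.1957 -1.5558 -1.3783  w: 0.3255 -2.7710 -0.7881 -0.2342 -0.4700  tcp: 0.2779 -0.0638 0.1491  trq: -3.0413 10.0462 2.5050 -4.2875 0.0073
step 28  q: -0.9792 -2.7536 -1.2115 -1.5603 -1.3872  w: 0.3185 -2.6571 -0.8267 -0.1783 -0.4353  tcp: 0.2786 -0.0568 0.1264  trq: -2.5555 9.7175 2.3615 -4.3170 -0.0117
step 29  q: -0.9724 -2.8057 -1.2280 -1.5637 -1.3954  w: 0.3163 -2.5442 -0.8602 -0.1329 -0.4028  tcp: 0.2785 -0.0493 0.1047  trq: -2.0654 9.3750 2.2110 -4.3349 -0.0307
step 30  q: -0.9656 -2.8556 -1.2451 -1.5662 -1.4030  w: 0.3197 -2.4321 -0.8886 -0.0969 -0.3723  tcp: 0.2779 -0.0413 0.0839  trq: -1.5742 9.0173 2.0533 -4.3412 -0.0495
step 31  q: -0.9586 -2.9033 -1.2626 -1.5681 -1.4100  w: 0.3288 -2.3212 -0.9121 -0.0691 -0.3439  tcp: 0.2766 -0.0330 0.0641  trq: -1.0848 8.6438 1.8887 -4.3357 -0.0681
step 32  q: -0.9514 -2.9488 -1.2806 -1.5696 -1.4165  w: 0.3439 -2.2114 -0.9310 -0.0484 -0.3175  tcp: 0.2749 -0.0244 0.0453  trq: -0.5995 8.2545 1.7177 -4.3186 -0.0864
step 33  q: -0.9438 -2.9921 -1.2989 -1.5706 -1.4225  w: 0.3648 -2.1031 -0.9462 -0.0339 -0.2928  tcp: 0.2726 -0.0156 0.0275
any joint saturated: no
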